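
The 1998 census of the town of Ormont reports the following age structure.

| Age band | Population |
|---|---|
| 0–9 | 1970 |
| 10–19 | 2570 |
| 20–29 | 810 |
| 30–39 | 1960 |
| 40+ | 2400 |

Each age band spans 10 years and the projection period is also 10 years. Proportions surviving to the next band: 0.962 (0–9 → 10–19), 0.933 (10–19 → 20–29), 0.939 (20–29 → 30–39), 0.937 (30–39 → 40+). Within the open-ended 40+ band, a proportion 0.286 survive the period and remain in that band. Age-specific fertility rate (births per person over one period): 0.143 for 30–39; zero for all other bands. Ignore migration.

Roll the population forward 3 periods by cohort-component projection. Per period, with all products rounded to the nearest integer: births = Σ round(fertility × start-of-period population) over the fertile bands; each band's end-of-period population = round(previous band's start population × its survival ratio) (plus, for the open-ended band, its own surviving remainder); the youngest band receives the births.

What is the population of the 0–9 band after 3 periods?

322

[period 1]
Births: 1960 × 0.143 = 280
10–19: 1970 × 0.962 = 1895
20–29: 2570 × 0.933 = 2398
30–39: 810 × 0.939 = 761
40+: 1960 × 0.937 + 2400 × 0.286 = 1837 + 686 = 2523
Giving 280 / 1895 / 2398 / 761 / 2523.
[period 2]
Births: 761 × 0.143 = 109
10–19: 280 × 0.962 = 269
20–29: 1895 × 0.933 = 1768
30–39: 2398 × 0.939 = 2252
40+: 761 × 0.937 + 2523 × 0.286 = 713 + 722 = 1435
Giving 109 / 269 / 1768 / 2252 / 1435.
[period 3]
Births: 2252 × 0.143 = 322
10–19: 109 × 0.962 = 105
20–29: 269 × 0.933 = 251
30–39: 1768 × 0.939 = 1660
40+: 2252 × 0.937 + 1435 × 0.286 = 2110 + 410 = 2520
Giving 322 / 105 / 251 / 1660 / 2520.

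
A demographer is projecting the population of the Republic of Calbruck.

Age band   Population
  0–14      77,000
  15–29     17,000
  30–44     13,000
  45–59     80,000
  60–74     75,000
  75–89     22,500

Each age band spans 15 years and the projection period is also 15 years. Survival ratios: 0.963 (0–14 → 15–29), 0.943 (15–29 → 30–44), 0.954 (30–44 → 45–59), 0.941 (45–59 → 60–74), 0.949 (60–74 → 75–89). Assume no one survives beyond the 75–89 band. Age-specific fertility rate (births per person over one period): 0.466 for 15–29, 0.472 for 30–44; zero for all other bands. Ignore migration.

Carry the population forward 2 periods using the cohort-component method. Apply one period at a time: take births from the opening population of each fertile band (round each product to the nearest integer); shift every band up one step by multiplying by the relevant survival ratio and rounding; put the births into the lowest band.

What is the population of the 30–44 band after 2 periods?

[period 1]
Births: 17000 * 0.466 = 7922  |  13000 * 0.472 = 6136 → 14058
15–29: 77000 * 0.963 = 74151
30–44: 17000 * 0.943 = 16031
45–59: 13000 * 0.954 = 12402
60–74: 80000 * 0.941 = 75280
75–89: 75000 * 0.949 = 71175
→ [14058, 74151, 16031, 12402, 75280, 71175]
[period 2]
Births: 74151 * 0.466 = 34554  |  16031 * 0.472 = 7567 → 42121
15–29: 14058 * 0.963 = 13538
30–44: 74151 * 0.943 = 69924
45–59: 16031 * 0.954 = 15294
60–74: 12402 * 0.941 = 11670
75–89: 75280 * 0.949 = 71441
→ [42121, 13538, 69924, 15294, 11670, 71441]

69924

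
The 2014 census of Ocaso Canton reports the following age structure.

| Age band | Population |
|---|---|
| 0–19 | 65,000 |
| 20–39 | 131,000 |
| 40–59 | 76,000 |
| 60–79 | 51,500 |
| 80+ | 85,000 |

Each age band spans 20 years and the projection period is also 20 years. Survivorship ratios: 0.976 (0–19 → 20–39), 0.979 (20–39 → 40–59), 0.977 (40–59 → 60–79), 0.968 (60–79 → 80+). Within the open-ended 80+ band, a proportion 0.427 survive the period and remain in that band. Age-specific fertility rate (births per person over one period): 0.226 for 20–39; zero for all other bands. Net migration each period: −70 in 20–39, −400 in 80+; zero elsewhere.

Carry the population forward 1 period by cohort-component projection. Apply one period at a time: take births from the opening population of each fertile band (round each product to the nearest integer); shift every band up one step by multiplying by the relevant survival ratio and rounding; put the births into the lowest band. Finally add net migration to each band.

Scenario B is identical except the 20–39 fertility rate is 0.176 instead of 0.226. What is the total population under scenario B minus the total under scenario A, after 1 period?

-6550

After projecting period 1:
Births: 131000 * 0.226 = 29606
20–39: 65000 * 0.976 = 63440
40–59: 131000 * 0.979 = 128249
60–79: 76000 * 0.977 = 74252
80+: 51500 * 0.968 + 85000 * 0.427 = 49852 + 36295 = 86147
Net migration: 20–39 − 70 → 63370; 80+ − 400 → 85747
→ [29606, 63370, 128249, 74252, 85747]
Scenario A total after 1 period: 381224
Scenario B projection —
After projecting period 1:
Births: 131000 * 0.176 = 23056
20–39: 65000 * 0.976 = 63440
40–59: 131000 * 0.979 = 128249
60–79: 76000 * 0.977 = 74252
80+: 51500 * 0.968 + 85000 * 0.427 = 49852 + 36295 = 86147
Net migration: 20–39 − 70 → 63370; 80+ − 400 → 85747
→ [23056, 63370, 128249, 74252, 85747]
Scenario B total after 1 period: 374674
Difference B − A = 374674 − 381224 = -6550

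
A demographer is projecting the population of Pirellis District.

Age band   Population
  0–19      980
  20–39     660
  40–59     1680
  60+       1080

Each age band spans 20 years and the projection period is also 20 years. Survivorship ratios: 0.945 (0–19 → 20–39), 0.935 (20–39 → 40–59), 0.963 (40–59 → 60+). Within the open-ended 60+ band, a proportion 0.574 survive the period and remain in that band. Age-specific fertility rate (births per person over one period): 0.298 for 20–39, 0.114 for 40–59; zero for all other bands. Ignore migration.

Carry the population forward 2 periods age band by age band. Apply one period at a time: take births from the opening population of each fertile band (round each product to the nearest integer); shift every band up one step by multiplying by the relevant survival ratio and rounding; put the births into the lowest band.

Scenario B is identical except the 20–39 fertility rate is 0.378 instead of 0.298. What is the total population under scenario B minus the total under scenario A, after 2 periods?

— Period 1 —
Births: 660 × 0.298 = 197  |  1680 × 0.114 = 192 → 389
20–39: 980 × 0.945 = 926
40–59: 660 × 0.935 = 617
60+: 1680 × 0.963 + 1080 × 0.574 = 1618 + 620 = 2238
Giving 389 / 926 / 617 / 2238.
— Period 2 —
Births: 926 × 0.298 = 276  |  617 × 0.114 = 70 → 346
20–39: 389 × 0.945 = 368
40–59: 926 × 0.935 = 866
60+: 617 × 0.963 + 2238 × 0.574 = 594 + 1285 = 1879
Giving 346 / 368 / 866 / 1879.
Scenario A total after 2 periods: 3459
Scenario B projection —
— Period 1 —
Births: 660 × 0.378 = 249  |  1680 × 0.114 = 192 → 441
20–39: 980 × 0.945 = 926
40–59: 660 × 0.935 = 617
60+: 1680 × 0.963 + 1080 × 0.574 = 1618 + 620 = 2238
Giving 441 / 926 / 617 / 2238.
— Period 2 —
Births: 926 × 0.378 = 350  |  617 × 0.114 = 70 → 420
20–39: 441 × 0.945 = 417
40–59: 926 × 0.935 = 866
60+: 617 × 0.963 + 2238 × 0.574 = 594 + 1285 = 1879
Giving 420 / 417 / 866 / 1879.
Scenario B total after 2 periods: 3582
Difference B − A = 3582 − 3459 = 123

123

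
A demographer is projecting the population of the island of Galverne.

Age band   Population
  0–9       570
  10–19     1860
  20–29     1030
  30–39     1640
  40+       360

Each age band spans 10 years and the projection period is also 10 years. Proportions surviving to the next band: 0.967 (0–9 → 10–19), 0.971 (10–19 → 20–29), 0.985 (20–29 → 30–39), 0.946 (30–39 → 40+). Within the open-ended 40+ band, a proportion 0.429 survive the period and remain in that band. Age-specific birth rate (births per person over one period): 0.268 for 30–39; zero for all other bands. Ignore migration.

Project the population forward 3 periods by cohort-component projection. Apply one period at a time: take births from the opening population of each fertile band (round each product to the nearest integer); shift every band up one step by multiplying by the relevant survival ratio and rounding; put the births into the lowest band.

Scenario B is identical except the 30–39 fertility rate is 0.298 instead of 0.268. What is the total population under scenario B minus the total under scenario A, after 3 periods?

(Bands numbered youngest = 1 to oldest = 5.)
After projecting period 1:
Births: 1640 * 0.268 = 440
Band 2: 570 * 0.967 = 551
Band 3: 1860 * 0.971 = 1806
Band 4: 1030 * 0.985 = 1015
Band 5: 1640 * 0.946 + 360 * 0.429 = 1551 + 154 = 1705
End of period: [440, 551, 1806, 1015, 1705]
After projecting period 2:
Births: 1015 * 0.268 = 272
Band 2: 440 * 0.967 = 425
Band 3: 551 * 0.971 = 535
Band 4: 1806 * 0.985 = 1779
Band 5: 1015 * 0.946 + 1705 * 0.429 = 960 + 731 = 1691
End of period: [272, 425, 535, 1779, 1691]
After projecting period 3:
Births: 1779 * 0.268 = 477
Band 2: 272 * 0.967 = 263
Band 3: 425 * 0.971 = 413
Band 4: 535 * 0.985 = 527
Band 5: 1779 * 0.946 + 1691 * 0.429 = 1683 + 725 = 2408
End of period: [477, 263, 413, 527, 2408]
Scenario A total after 3 periods: 4088
Scenario B projection —
After projecting period 1:
Births: 1640 * 0.298 = 489
Band 2: 570 * 0.967 = 551
Band 3: 1860 * 0.971 = 1806
Band 4: 1030 * 0.985 = 1015
Band 5: 1640 * 0.946 + 360 * 0.429 = 1551 + 154 = 1705
End of period: [489, 551, 1806, 1015, 1705]
After projecting period 2:
Births: 1015 * 0.298 = 302
Band 2: 489 * 0.967 = 473
Band 3: 551 * 0.971 = 535
Band 4: 1806 * 0.985 = 1779
Band 5: 1015 * 0.946 + 1705 * 0.429 = 960 + 731 = 1691
End of period: [302, 473, 535, 1779, 1691]
After projecting period 3:
Births: 1779 * 0.298 = 530
Band 2: 302 * 0.967 = 292
Band 3: 473 * 0.971 = 459
Band 4: 535 * 0.985 = 527
Band 5: 1779 * 0.946 + 1691 * 0.429 = 1683 + 725 = 2408
End of period: [530, 292, 459, 527, 2408]
Scenario B total after 3 periods: 4216
Difference B − A = 4216 − 4088 = 128

128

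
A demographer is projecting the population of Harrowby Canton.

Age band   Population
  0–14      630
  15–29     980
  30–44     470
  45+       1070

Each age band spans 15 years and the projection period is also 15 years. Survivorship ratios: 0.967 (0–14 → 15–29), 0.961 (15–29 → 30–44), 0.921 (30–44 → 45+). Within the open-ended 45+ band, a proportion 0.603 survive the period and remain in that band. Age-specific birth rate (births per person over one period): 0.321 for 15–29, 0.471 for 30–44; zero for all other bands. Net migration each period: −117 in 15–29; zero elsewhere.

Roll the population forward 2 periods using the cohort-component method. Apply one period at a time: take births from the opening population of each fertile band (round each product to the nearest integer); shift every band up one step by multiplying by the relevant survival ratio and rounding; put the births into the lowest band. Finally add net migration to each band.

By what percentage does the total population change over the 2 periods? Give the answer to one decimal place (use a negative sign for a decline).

— Period 1 —
Births: 980 × 0.321 = 315, 470 × 0.471 = 221 — total 536
15–29: 630 × 0.967 = 609
30–44: 980 × 0.961 = 942
45+: 470 × 0.921 + 1070 × 0.603 = 433 + 645 = 1078
Net migration: 15–29 − 117 → 492
Giving 536 / 492 / 942 / 1078.
— Period 2 —
Births: 492 × 0.321 = 158, 942 × 0.471 = 444 — total 602
15–29: 536 × 0.967 = 518
30–44: 492 × 0.961 = 473
45+: 942 × 0.921 + 1078 × 0.603 = 868 + 650 = 1518
Net migration: 15–29 − 117 → 401
Giving 602 / 401 / 473 / 1518.
Total: 3150 → 2994; change = -156; percentage change = -5.0%

-5.0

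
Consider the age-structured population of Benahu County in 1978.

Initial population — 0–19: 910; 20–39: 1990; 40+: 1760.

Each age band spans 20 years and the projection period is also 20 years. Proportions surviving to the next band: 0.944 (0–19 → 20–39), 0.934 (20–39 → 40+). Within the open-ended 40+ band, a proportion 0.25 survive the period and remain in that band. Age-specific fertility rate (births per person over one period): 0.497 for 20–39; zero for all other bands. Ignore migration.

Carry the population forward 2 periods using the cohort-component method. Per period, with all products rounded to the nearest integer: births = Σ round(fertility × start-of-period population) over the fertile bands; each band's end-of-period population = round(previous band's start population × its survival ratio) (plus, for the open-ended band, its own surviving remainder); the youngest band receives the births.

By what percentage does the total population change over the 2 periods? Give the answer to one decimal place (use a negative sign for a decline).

-41.2

After projecting period 1:
Births: 1990 × 0.497 = 989
20–39: 910 × 0.944 = 859
40+: 1990 × 0.934 + 1760 × 0.25 = 1859 + 440 = 2299
→ [989, 859, 2299]
After projecting period 2:
Births: 859 × 0.497 = 427
20–39: 989 × 0.944 = 934
40+: 859 × 0.934 + 2299 × 0.25 = 802 + 575 = 1377
→ [427, 934, 1377]
Total: 4660 → 2738; change = -1922; percentage change = -41.2%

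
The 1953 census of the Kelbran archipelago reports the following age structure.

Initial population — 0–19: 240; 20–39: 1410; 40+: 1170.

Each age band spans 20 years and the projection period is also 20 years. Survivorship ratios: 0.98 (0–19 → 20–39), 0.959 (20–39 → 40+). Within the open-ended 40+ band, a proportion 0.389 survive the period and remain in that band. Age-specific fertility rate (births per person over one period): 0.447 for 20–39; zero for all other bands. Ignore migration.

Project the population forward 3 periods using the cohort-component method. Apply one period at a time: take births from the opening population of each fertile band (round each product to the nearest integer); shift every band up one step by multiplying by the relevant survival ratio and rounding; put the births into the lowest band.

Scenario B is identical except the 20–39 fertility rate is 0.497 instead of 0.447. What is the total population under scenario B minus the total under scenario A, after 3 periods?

144

[period 1]
Births: 1410 × 0.447 = 630
20–39: 240 × 0.98 = 235
40+: 1410 × 0.959 + 1170 × 0.389 = 1352 + 455 = 1807
Population now: 0–19=630, 20–39=235, 40+=1807
[period 2]
Births: 235 × 0.447 = 105
20–39: 630 × 0.98 = 617
40+: 235 × 0.959 + 1807 × 0.389 = 225 + 703 = 928
Population now: 0–19=105, 20–39=617, 40+=928
[period 3]
Births: 617 × 0.447 = 276
20–39: 105 × 0.98 = 103
40+: 617 × 0.959 + 928 × 0.389 = 592 + 361 = 953
Population now: 0–19=276, 20–39=103, 40+=953
Scenario A total after 3 periods: 1332
Scenario B projection —
[period 1]
Births: 1410 × 0.497 = 701
20–39: 240 × 0.98 = 235
40+: 1410 × 0.959 + 1170 × 0.389 = 1352 + 455 = 1807
Population now: 0–19=701, 20–39=235, 40+=1807
[period 2]
Births: 235 × 0.497 = 117
20–39: 701 × 0.98 = 687
40+: 235 × 0.959 + 1807 × 0.389 = 225 + 703 = 928
Population now: 0–19=117, 20–39=687, 40+=928
[period 3]
Births: 687 × 0.497 = 341
20–39: 117 × 0.98 = 115
40+: 687 × 0.959 + 928 × 0.389 = 659 + 361 = 1020
Population now: 0–19=341, 20–39=115, 40+=1020
Scenario B total after 3 periods: 1476
Difference B − A = 1476 − 1332 = 144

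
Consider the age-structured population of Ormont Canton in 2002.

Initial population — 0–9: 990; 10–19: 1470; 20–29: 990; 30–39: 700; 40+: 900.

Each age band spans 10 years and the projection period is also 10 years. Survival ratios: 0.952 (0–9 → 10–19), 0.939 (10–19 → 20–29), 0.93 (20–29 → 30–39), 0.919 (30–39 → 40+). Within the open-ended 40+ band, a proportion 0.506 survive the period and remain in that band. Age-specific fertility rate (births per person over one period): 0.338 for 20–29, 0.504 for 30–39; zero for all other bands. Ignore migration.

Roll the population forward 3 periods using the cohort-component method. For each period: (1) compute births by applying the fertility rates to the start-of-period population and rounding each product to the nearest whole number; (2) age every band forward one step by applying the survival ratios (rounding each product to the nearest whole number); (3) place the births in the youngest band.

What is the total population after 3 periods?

5157

After projecting period 1:
Births: 990 × 0.338 = 335 ; 700 × 0.504 = 353 ⇒ total 688
10–19: 990 × 0.952 = 942
20–29: 1470 × 0.939 = 1380
30–39: 990 × 0.93 = 921
40+: 700 × 0.919 + 900 × 0.506 = 643 + 455 = 1098
End of period: [688, 942, 1380, 921, 1098]
After projecting period 2:
Births: 1380 × 0.338 = 466 ; 921 × 0.504 = 464 ⇒ total 930
10–19: 688 × 0.952 = 655
20–29: 942 × 0.939 = 885
30–39: 1380 × 0.93 = 1283
40+: 921 × 0.919 + 1098 × 0.506 = 846 + 556 = 1402
End of period: [930, 655, 885, 1283, 1402]
After projecting period 3:
Births: 885 × 0.338 = 299 ; 1283 × 0.504 = 647 ⇒ total 946
10–19: 930 × 0.952 = 885
20–29: 655 × 0.939 = 615
30–39: 885 × 0.93 = 823
40+: 1283 × 0.919 + 1402 × 0.506 = 1179 + 709 = 1888
End of period: [946, 885, 615, 823, 1888]
Total after period 3: 946 + 885 + 615 + 823 + 1888 = 5157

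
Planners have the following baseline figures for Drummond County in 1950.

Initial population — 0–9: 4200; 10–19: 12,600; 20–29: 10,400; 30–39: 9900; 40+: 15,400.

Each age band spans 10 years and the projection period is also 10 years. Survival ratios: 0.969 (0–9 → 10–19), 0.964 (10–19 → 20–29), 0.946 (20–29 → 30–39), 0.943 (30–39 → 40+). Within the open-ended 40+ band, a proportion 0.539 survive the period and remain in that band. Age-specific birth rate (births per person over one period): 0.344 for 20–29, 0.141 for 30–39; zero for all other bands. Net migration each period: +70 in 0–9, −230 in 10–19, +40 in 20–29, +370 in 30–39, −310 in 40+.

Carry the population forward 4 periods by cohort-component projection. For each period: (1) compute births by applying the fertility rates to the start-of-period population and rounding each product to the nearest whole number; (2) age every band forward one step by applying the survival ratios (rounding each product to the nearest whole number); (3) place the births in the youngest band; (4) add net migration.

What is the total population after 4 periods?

— Period 1 —
Births: 10400 × 0.344 = 3578, 9900 × 0.141 = 1396 — total 4974
10–19: 4200 × 0.969 = 4070
20–29: 12600 × 0.964 = 12146
30–39: 10400 × 0.946 = 9838
40+: 9900 × 0.943 + 15400 × 0.539 = 9336 + 8301 = 17637
Net migration: 0–9 + 70 → 5044; 10–19 − 230 → 3840; 20–29 + 40 → 12186; 30–39 + 370 → 10208; 40+ − 310 → 17327
Population now: 0–9=5044, 10–19=3840, 20–29=12186, 30–39=10208, 40+=17327
— Period 2 —
Births: 12186 × 0.344 = 4192, 10208 × 0.141 = 1439 — total 5631
10–19: 5044 × 0.969 = 4888
20–29: 3840 × 0.964 = 3702
30–39: 12186 × 0.946 = 11528
40+: 10208 × 0.943 + 17327 × 0.539 = 9626 + 9339 = 18965
Net migration: 0–9 + 70 → 5701; 10–19 − 230 → 4658; 20–29 + 40 → 3742; 30–39 + 370 → 11898; 40+ − 310 → 18655
Population now: 0–9=5701, 10–19=4658, 20–29=3742, 30–39=11898, 40+=18655
— Period 3 —
Births: 3742 × 0.344 = 1287, 11898 × 0.141 = 1678 — total 2965
10–19: 5701 × 0.969 = 5524
20–29: 4658 × 0.964 = 4490
30–39: 3742 × 0.946 = 3540
40+: 11898 × 0.943 + 18655 × 0.539 = 11220 + 10055 = 21275
Net migration: 0–9 + 70 → 3035; 10–19 − 230 → 5294; 20–29 + 40 → 4530; 30–39 + 370 → 3910; 40+ − 310 → 20965
Population now: 0–9=3035, 10–19=5294, 20–29=4530, 30–39=3910, 40+=20965
— Period 4 —
Births: 4530 × 0.344 = 1558, 3910 × 0.141 = 551 — total 2109
10–19: 3035 × 0.969 = 2941
20–29: 5294 × 0.964 = 5103
30–39: 4530 × 0.946 = 4285
40+: 3910 × 0.943 + 20965 × 0.539 = 3687 + 11300 = 14987
Net migration: 0–9 + 70 → 2179; 10–19 − 230 → 2711; 20–29 + 40 → 5143; 30–39 + 370 → 4655; 40+ − 310 → 14677
Population now: 0–9=2179, 10–19=2711, 20–29=5143, 30–39=4655, 40+=14677
Total after period 4: 2179 + 2711 + 5143 + 4655 + 14677 = 29365

29365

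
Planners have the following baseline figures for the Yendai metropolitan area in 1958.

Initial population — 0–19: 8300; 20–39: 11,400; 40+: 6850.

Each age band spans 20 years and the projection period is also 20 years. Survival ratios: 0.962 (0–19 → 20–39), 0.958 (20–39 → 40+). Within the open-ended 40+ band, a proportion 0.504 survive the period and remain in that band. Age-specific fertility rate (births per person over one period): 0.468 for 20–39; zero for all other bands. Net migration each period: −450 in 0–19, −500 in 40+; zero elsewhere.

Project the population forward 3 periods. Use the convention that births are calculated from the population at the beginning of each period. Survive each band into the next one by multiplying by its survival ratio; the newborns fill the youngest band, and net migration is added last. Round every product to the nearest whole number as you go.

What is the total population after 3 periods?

16041

Period 1.
Births: 11400 * 0.468 = 5335
20–39: 8300 * 0.962 = 7985
40+: 11400 * 0.958 + 6850 * 0.504 = 10921 + 3452 = 14373
Net migration: 0–19 − 450 → 4885; 40+ − 500 → 13873
→ [4885, 7985, 13873]
Period 2.
Births: 7985 * 0.468 = 3737
20–39: 4885 * 0.962 = 4699
40+: 7985 * 0.958 + 13873 * 0.504 = 7650 + 6992 = 14642
Net migration: 0–19 − 450 → 3287; 40+ − 500 → 14142
→ [3287, 4699, 14142]
Period 3.
Births: 4699 * 0.468 = 2199
20–39: 3287 * 0.962 = 3162
40+: 4699 * 0.958 + 14142 * 0.504 = 4502 + 7128 = 11630
Net migration: 0–19 − 450 → 1749; 40+ − 500 → 11130
→ [1749, 3162, 11130]
Total after period 3: 1749 + 3162 + 11130 = 16041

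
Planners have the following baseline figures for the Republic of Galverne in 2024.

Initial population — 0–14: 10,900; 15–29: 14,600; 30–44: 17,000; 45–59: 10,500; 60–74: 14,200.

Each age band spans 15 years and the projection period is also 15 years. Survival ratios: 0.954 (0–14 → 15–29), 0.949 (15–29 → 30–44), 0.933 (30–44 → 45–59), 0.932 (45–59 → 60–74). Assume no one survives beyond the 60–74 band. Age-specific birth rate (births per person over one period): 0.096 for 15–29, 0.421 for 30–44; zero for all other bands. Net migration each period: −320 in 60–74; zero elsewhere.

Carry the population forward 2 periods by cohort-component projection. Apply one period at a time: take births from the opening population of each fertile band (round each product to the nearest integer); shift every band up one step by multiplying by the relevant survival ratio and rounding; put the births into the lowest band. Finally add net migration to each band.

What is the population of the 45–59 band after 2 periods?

Period 1:
Births: 14600 × 0.096 = 1402 ; 17000 × 0.421 = 7157 → 8559
15–29: 10900 × 0.954 = 10399
30–44: 14600 × 0.949 = 13855
45–59: 17000 × 0.933 = 15861
60–74: 10500 × 0.932 = 9786
Net migration: 60–74 − 320 → 9466
→ [8559, 10399, 13855, 15861, 9466]
Period 2:
Births: 10399 × 0.096 = 998 ; 13855 × 0.421 = 5833 → 6831
15–29: 8559 × 0.954 = 8165
30–44: 10399 × 0.949 = 9869
45–59: 13855 × 0.933 = 12927
60–74: 15861 × 0.932 = 14782
Net migration: 60–74 − 320 → 14462
→ [6831, 8165, 9869, 12927, 14462]

12927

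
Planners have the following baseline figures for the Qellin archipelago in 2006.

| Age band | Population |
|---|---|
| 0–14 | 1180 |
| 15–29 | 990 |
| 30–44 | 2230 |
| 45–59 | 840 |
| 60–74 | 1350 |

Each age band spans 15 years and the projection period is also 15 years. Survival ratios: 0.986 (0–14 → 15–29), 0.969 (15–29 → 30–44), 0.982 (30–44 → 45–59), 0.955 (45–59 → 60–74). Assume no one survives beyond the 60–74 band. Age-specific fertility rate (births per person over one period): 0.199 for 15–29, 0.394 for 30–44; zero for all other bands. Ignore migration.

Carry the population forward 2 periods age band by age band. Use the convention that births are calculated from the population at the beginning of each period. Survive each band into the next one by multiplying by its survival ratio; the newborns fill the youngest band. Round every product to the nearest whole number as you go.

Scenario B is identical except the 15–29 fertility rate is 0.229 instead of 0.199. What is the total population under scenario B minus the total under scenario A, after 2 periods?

Call the bands 1 to 5, youngest first.
[period 1]
Births: 990 * 0.199 = 197, 2230 * 0.394 = 879 — total 1076
Band 2: 1180 * 0.986 = 1163
Band 3: 990 * 0.969 = 959
Band 4: 2230 * 0.982 = 2190
Band 5: 840 * 0.955 = 802
Giving 1076 / 1163 / 959 / 2190 / 802.
[period 2]
Births: 1163 * 0.199 = 231, 959 * 0.394 = 378 — total 609
Band 2: 1076 * 0.986 = 1061
Band 3: 1163 * 0.969 = 1127
Band 4: 959 * 0.982 = 942
Band 5: 2190 * 0.955 = 2091
Giving 609 / 1061 / 1127 / 942 / 2091.
Scenario A total after 2 periods: 5830
Scenario B projection —
[period 1]
Births: 990 * 0.229 = 227, 2230 * 0.394 = 879 — total 1106
Band 2: 1180 * 0.986 = 1163
Band 3: 990 * 0.969 = 959
Band 4: 2230 * 0.982 = 2190
Band 5: 840 * 0.955 = 802
Giving 1106 / 1163 / 959 / 2190 / 802.
[period 2]
Births: 1163 * 0.229 = 266, 959 * 0.394 = 378 — total 644
Band 2: 1106 * 0.986 = 1091
Band 3: 1163 * 0.969 = 1127
Band 4: 959 * 0.982 = 942
Band 5: 2190 * 0.955 = 2091
Giving 644 / 1091 / 1127 / 942 / 2091.
Scenario B total after 2 periods: 5895
Difference B − A = 5895 − 5830 = 65

65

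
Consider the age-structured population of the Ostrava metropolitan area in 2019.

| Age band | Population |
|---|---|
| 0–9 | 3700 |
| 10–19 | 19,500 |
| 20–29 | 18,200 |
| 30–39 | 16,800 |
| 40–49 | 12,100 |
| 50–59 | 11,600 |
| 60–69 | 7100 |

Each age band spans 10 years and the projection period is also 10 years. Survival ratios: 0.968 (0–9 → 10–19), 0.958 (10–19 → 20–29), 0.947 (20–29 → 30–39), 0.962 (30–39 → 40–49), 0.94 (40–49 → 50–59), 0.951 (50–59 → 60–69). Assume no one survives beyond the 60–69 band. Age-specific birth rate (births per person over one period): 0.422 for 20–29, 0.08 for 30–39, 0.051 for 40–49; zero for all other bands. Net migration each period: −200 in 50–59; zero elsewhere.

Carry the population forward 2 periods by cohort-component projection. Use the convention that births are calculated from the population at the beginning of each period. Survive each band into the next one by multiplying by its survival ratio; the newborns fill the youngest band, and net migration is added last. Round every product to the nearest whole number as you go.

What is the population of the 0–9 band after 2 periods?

After projecting period 1:
Births: 18200 × 0.422 = 7680 ; 16800 × 0.08 = 1344 ; 12100 × 0.051 = 617 → 9641
10–19: 3700 × 0.968 = 3582
20–29: 19500 × 0.958 = 18681
30–39: 18200 × 0.947 = 17235
40–49: 16800 × 0.962 = 16162
50–59: 12100 × 0.94 = 11374
60–69: 11600 × 0.951 = 11032
Net migration: 50–59 − 200 → 11174
Population now: 0–9=9641, 10–19=3582, 20–29=18681, 30–39=17235, 40–49=16162, 50–59=11174, 60–69=11032
After projecting period 2:
Births: 18681 × 0.422 = 7883 ; 17235 × 0.08 = 1379 ; 16162 × 0.051 = 824 → 10086
10–19: 9641 × 0.968 = 9332
20–29: 3582 × 0.958 = 3432
30–39: 18681 × 0.947 = 17691
40–49: 17235 × 0.962 = 16580
50–59: 16162 × 0.94 = 15192
60–69: 11174 × 0.951 = 10626
Net migration: 50–59 − 200 → 14992
Population now: 0–9=10086, 10–19=9332, 20–29=3432, 30–39=17691, 40–49=16580, 50–59=14992, 60–69=10626

10086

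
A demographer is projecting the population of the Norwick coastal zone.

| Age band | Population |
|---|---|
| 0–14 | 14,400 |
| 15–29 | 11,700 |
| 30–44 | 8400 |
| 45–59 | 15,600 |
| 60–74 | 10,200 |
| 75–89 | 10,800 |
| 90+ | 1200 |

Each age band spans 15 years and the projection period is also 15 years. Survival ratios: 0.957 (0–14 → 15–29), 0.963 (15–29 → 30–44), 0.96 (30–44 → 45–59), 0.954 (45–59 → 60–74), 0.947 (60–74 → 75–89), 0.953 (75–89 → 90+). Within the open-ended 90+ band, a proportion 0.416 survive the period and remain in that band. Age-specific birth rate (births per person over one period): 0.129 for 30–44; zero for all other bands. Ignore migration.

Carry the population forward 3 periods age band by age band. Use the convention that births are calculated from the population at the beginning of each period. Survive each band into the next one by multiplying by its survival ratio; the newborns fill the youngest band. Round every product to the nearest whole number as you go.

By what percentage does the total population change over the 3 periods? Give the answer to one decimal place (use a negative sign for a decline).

-25.9

Call the groups 1 to 7, youngest first.
Period 1.
Births: 8400 × 0.129 = 1084
Group 2: 14400 × 0.957 = 13781
Group 3: 11700 × 0.963 = 11267
Group 4: 8400 × 0.96 = 8064
Group 5: 15600 × 0.954 = 14882
Group 6: 10200 × 0.947 = 9659
Group 7: 10800 × 0.953 + 1200 × 0.416 = 10292 + 499 = 10791
Giving 1084 / 13781 / 11267 / 8064 / 14882 / 9659 / 10791.
Period 2.
Births: 11267 × 0.129 = 1453
Group 2: 1084 × 0.957 = 1037
Group 3: 13781 × 0.963 = 13271
Group 4: 11267 × 0.96 = 10816
Group 5: 8064 × 0.954 = 7693
Group 6: 14882 × 0.947 = 14093
Group 7: 9659 × 0.953 + 10791 × 0.416 = 9205 + 4489 = 13694
Giving 1453 / 1037 / 13271 / 10816 / 7693 / 14093 / 13694.
Period 3.
Births: 13271 × 0.129 = 1712
Group 2: 1453 × 0.957 = 1391
Group 3: 1037 × 0.963 = 999
Group 4: 13271 × 0.96 = 12740
Group 5: 10816 × 0.954 = 10318
Group 6: 7693 × 0.947 = 7285
Group 7: 14093 × 0.953 + 13694 × 0.416 = 13431 + 5697 = 19128
Giving 1712 / 1391 / 999 / 12740 / 10318 / 7285 / 19128.
Total: 72300 → 53573; change = -18727; percentage change = -25.9%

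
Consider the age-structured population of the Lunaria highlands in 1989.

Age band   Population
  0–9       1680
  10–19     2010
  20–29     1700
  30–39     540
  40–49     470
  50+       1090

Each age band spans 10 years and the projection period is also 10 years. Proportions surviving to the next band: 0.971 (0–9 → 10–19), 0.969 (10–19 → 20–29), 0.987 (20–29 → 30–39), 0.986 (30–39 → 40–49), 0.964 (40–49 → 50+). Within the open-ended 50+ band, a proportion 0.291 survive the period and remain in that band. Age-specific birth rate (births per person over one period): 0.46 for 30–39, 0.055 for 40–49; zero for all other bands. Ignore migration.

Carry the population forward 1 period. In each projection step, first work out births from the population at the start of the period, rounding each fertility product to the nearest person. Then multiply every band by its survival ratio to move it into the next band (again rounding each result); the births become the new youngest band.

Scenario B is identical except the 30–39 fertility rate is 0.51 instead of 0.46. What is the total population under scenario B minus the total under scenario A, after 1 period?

27

Numbering the groups 1..6 from youngest to oldest:
Period 1:
Births: 540 × 0.46 = 248 ; 470 × 0.055 = 26 → 274
Group 2: 1680 × 0.971 = 1631
Group 3: 2010 × 0.969 = 1948
Group 4: 1700 × 0.987 = 1678
Group 5: 540 × 0.986 = 532
Group 6: 470 × 0.964 + 1090 × 0.291 = 453 + 317 = 770
→ [274, 1631, 1948, 1678, 532, 770]
Scenario A total after 1 period: 6833
Scenario B projection —
Period 1:
Births: 540 × 0.51 = 275 ; 470 × 0.055 = 26 → 301
Group 2: 1680 × 0.971 = 1631
Group 3: 2010 × 0.969 = 1948
Group 4: 1700 × 0.987 = 1678
Group 5: 540 × 0.986 = 532
Group 6: 470 × 0.964 + 1090 × 0.291 = 453 + 317 = 770
→ [301, 1631, 1948, 1678, 532, 770]
Scenario B total after 1 period: 6860
Difference B − A = 6860 − 6833 = 27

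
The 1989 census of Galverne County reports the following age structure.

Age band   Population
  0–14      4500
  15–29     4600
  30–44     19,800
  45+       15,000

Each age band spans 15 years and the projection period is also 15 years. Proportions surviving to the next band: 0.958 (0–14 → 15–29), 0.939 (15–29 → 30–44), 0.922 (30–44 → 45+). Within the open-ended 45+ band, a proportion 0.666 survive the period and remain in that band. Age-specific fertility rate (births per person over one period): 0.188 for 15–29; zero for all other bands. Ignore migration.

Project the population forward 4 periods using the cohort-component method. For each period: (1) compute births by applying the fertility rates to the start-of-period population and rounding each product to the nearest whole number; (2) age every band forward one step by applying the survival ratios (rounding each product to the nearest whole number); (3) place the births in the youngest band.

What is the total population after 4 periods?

Call the bands 1 to 4, youngest first.
[period 1]
Births: 4600 × 0.188 = 865
Band 2: 4500 × 0.958 = 4311
Band 3: 4600 × 0.939 = 4319
Band 4: 19800 × 0.922 + 15000 × 0.666 = 18256 + 9990 = 28246
End of period: [865, 4311, 4319, 28246]
[period 2]
Births: 4311 × 0.188 = 810
Band 2: 865 × 0.958 = 829
Band 3: 4311 × 0.939 = 4048
Band 4: 4319 × 0.922 + 28246 × 0.666 = 3982 + 18812 = 22794
End of period: [810, 829, 4048, 22794]
[period 3]
Births: 829 × 0.188 = 156
Band 2: 810 × 0.958 = 776
Band 3: 829 × 0.939 = 778
Band 4: 4048 × 0.922 + 22794 × 0.666 = 3732 + 15181 = 18913
End of period: [156, 776, 778, 18913]
[period 4]
Births: 776 × 0.188 = 146
Band 2: 156 × 0.958 = 149
Band 3: 776 × 0.939 = 729
Band 4: 778 × 0.922 + 18913 × 0.666 = 717 + 12596 = 13313
End of period: [146, 149, 729, 13313]
Total after period 4: 146 + 149 + 729 + 13313 = 14337

14337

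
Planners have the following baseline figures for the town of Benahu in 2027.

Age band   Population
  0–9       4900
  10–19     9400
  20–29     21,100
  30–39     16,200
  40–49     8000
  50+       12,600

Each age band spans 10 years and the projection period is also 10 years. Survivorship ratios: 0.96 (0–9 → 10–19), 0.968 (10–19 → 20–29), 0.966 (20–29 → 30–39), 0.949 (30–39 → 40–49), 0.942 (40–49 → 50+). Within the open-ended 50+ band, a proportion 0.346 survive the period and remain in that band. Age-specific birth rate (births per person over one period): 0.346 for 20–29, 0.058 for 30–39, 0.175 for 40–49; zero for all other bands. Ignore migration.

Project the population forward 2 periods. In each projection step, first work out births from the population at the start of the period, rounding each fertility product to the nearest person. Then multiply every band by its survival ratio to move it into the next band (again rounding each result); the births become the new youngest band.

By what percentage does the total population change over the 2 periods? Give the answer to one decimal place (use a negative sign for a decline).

(Bands numbered youngest = 1 to oldest = 6.)
— Period 1 —
Births: 21100 × 0.346 = 7301, 16200 × 0.058 = 940, 8000 × 0.175 = 1400 → 9641
Band 2: 4900 × 0.96 = 4704
Band 3: 9400 × 0.968 = 9099
Band 4: 21100 × 0.966 = 20383
Band 5: 16200 × 0.949 = 15374
Band 6: 8000 × 0.942 + 12600 × 0.346 = 7536 + 4360 = 11896
Giving 9641 / 4704 / 9099 / 20383 / 15374 / 11896.
— Period 2 —
Births: 9099 × 0.346 = 3148, 20383 × 0.058 = 1182, 15374 × 0.175 = 2690 → 7020
Band 2: 9641 × 0.96 = 9255
Band 3: 4704 × 0.968 = 4553
Band 4: 9099 × 0.966 = 8790
Band 5: 20383 × 0.949 = 19343
Band 6: 15374 × 0.942 + 11896 × 0.346 = 14482 + 4116 = 18598
Giving 7020 / 9255 / 4553 / 8790 / 19343 / 18598.
Total: 72200 → 67559; change = -4641; percentage change = -6.4%

-6.4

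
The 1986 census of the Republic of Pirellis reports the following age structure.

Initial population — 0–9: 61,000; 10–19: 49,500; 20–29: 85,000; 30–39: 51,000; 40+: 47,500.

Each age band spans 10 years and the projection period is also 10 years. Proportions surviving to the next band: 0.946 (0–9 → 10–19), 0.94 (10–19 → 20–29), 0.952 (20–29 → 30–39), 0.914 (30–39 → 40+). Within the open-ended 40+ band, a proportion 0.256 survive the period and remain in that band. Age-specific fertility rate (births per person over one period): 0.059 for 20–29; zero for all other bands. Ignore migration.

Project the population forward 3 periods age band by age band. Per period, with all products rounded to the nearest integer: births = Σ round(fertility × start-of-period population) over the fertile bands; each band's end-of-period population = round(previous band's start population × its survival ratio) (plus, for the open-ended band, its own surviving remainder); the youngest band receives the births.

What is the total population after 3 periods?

125169

Let band 1 be 0–9 through band 5 = 40+.
After projecting period 1:
Births: 85000 × 0.059 = 5015
Band 2: 61000 × 0.946 = 57706
Band 3: 49500 × 0.94 = 46530
Band 4: 85000 × 0.952 = 80920
Band 5: 51000 × 0.914 + 47500 × 0.256 = 46614 + 12160 = 58774
Giving 5015 / 57706 / 46530 / 80920 / 58774.
After projecting period 2:
Births: 46530 × 0.059 = 2745
Band 2: 5015 × 0.946 = 4744
Band 3: 57706 × 0.94 = 54244
Band 4: 46530 × 0.952 = 44297
Band 5: 80920 × 0.914 + 58774 × 0.256 = 73961 + 15046 = 89007
Giving 2745 / 4744 / 54244 / 44297 / 89007.
After projecting period 3:
Births: 54244 × 0.059 = 3200
Band 2: 2745 × 0.946 = 2597
Band 3: 4744 × 0.94 = 4459
Band 4: 54244 × 0.952 = 51640
Band 5: 44297 × 0.914 + 89007 × 0.256 = 40487 + 22786 = 63273
Giving 3200 / 2597 / 4459 / 51640 / 63273.
Total after period 3: 3200 + 2597 + 4459 + 51640 + 63273 = 125169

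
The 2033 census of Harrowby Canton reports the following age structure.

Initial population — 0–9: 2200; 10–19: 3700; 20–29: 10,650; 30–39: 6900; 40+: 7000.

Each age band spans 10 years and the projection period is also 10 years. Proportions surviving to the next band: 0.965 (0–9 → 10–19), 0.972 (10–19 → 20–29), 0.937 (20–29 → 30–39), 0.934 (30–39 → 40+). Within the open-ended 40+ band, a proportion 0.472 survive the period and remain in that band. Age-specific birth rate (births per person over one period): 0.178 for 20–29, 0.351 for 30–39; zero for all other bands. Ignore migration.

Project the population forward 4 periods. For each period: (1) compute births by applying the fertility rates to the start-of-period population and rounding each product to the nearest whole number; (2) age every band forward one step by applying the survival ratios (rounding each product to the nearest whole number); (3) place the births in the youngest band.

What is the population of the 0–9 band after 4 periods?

— Period 1 —
Births: 10650 * 0.178 = 1896  |  6900 * 0.351 = 2422 → 4318
10–19: 2200 * 0.965 = 2123
20–29: 3700 * 0.972 = 3596
30–39: 10650 * 0.937 = 9979
40+: 6900 * 0.934 + 7000 * 0.472 = 6445 + 3304 = 9749
Population now: 0–9=4318, 10–19=2123, 20–29=3596, 30–39=9979, 40+=9749
— Period 2 —
Births: 3596 * 0.178 = 640  |  9979 * 0.351 = 3503 → 4143
10–19: 4318 * 0.965 = 4167
20–29: 2123 * 0.972 = 2064
30–39: 3596 * 0.937 = 3369
40+: 9979 * 0.934 + 9749 * 0.472 = 9320 + 4602 = 13922
Population now: 0–9=4143, 10–19=4167, 20–29=2064, 30–39=3369, 40+=13922
— Period 3 —
Births: 2064 * 0.178 = 367  |  3369 * 0.351 = 1183 → 1550
10–19: 4143 * 0.965 = 3998
20–29: 4167 * 0.972 = 4050
30–39: 2064 * 0.937 = 1934
40+: 3369 * 0.934 + 13922 * 0.472 = 3147 + 6571 = 9718
Population now: 0–9=1550, 10–19=3998, 20–29=4050, 30–39=1934, 40+=9718
— Period 4 —
Births: 4050 * 0.178 = 721  |  1934 * 0.351 = 679 → 1400
10–19: 1550 * 0.965 = 1496
20–29: 3998 * 0.972 = 3886
30–39: 4050 * 0.937 = 3795
40+: 1934 * 0.934 + 9718 * 0.472 = 1806 + 4587 = 6393
Population now: 0–9=1400, 10–19=1496, 20–29=3886, 30–39=3795, 40+=6393

1400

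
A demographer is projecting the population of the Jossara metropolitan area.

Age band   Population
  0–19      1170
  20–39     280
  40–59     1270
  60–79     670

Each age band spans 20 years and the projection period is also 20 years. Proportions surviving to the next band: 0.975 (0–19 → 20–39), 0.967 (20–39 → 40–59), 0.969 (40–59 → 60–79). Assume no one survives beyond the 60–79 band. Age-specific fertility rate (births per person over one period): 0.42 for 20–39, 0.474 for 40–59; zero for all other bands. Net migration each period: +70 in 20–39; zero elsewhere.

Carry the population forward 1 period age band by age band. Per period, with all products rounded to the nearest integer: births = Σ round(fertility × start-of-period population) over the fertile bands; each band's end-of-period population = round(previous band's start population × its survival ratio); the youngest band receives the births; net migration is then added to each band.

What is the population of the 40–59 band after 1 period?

271

Let band 1 be 0–19 through band 4 = 60–79.
[period 1]
Births: 280 × 0.42 = 118 ; 1270 × 0.474 = 602 — total 720
Band 2: 1170 × 0.975 = 1141
Band 3: 280 × 0.967 = 271
Band 4: 1270 × 0.969 = 1231
Net migration: Band 2 + 70 → 1211
Population now: 0–19=720, 20–39=1211, 40–59=271, 60–79=1231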